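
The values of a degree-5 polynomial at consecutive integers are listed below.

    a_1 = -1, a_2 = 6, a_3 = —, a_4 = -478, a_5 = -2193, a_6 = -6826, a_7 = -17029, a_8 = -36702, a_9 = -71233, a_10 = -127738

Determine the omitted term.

-37

Using the last 7 terms:
First differences: -1715  -4633  -10203  -19673  -34531  -56505
Second differences: -2918  -5570  -9470  -14858  -21974
Third differences: -2652  -3900  -5388  -7116
Fourth differences: -1248  -1488  -1728
Fifth differences: -240  -240
Constant fifth difference = -240.
Extend backward: -1248 + 240 = -1008;  -2652 + 1008 = -1644;  -2918 + 1644 = -1274;  -1715 + 1274 = -441;  -478 + 441 = -37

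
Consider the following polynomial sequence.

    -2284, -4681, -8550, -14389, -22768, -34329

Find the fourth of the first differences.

-8379

D1: -2397, -3869, -5839, -8379, -11561
D2: -1472, -1970, -2540, -3182
D3: -498, -570, -642
D4: -72, -72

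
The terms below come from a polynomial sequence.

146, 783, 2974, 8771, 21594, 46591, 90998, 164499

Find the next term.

D1: 637 , 2191 , 5797 , 12823 , 24997 , 44407 , 73501
D2: 1554 , 3606 , 7026 , 12174 , 19410 , 29094
D3: 2052 , 3420 , 5148 , 7236 , 9684
D4: 1368 , 1728 , 2088 , 2448
D5: 360 , 360 , 360
Constant fifth difference = 360, so extend:
2448 + 360 = 2808;  9684 + 2808 = 12492;  29094 + 12492 = 41586;  73501 + 41586 = 115087;  164499 + 115087 = 279586

279586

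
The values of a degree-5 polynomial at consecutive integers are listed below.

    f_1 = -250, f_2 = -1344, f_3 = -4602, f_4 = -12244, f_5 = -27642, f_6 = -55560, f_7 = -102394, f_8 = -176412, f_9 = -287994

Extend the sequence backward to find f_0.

First differences: -1094, -3258, -7642, -15398, -27918, -46834, -74018, -111582
Second differences: -2164, -4384, -7756, -12520, -18916, -27184, -37564
Third differences: -2220, -3372, -4764, -6396, -8268, -10380
Fourth differences: -1152, -1392, -1632, -1872, -2112
Fifth differences: -240, -240, -240, -240
The fifth differences are constant at -240.
Work back: -1152 + 240 = -912;  -2220 + 912 = -1308;  -2164 + 1308 = -856;  -1094 + 856 = -238;  -250 + 238 = -12

-12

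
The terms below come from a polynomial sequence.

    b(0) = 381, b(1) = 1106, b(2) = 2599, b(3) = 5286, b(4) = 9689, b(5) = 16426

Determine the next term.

725, 1493, 2687, 4403, 6737
768, 1194, 1716, 2334
426, 522, 618
96, 96
Fourth differences constant at 96.
618 + 96 = 714;  2334 + 714 = 3048;  6737 + 3048 = 9785;  16426 + 9785 = 26211

26211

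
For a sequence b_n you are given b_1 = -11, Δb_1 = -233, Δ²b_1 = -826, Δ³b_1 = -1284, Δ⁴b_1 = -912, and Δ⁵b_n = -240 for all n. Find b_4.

Build the table forward from the leading diagonal:
Fifth differences: -240  -240  -240  -240
Fourth differences: -912  -1152  -1392  -1632
Third differences: -1284  -2196  -3348  -4740
Second differences: -826  -2110  -4306  -7654
First differences: -233  -1059  -3169  -7475
b: -11  -244  -1303  -4472

-4472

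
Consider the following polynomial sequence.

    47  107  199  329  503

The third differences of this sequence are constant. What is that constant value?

6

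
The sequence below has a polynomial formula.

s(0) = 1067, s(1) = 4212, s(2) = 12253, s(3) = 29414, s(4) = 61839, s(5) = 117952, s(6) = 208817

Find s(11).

3145 , 8041 , 17161 , 32425 , 56113 , 90865
4896 , 9120 , 15264 , 23688 , 34752
4224 , 6144 , 8424 , 11064
1920 , 2280 , 2640
360 , 360
Fifth differences constant at 360.
2640 + 360 = 3000;  11064 + 3000 = 14064;  34752 + 14064 = 48816;  90865 + 48816 = 139681;  208817 + 139681 = 348498
3000 + 360 = 3360;  14064 + 3360 = 17424;  48816 + 17424 = 66240;  139681 + 66240 = 205921;  348498 + 205921 = 554419
3360 + 360 = 3720;  17424 + 3720 = 21144;  66240 + 21144 = 87384;  205921 + 87384 = 293305;  554419 + 293305 = 847724
3720 + 360 = 4080;  21144 + 4080 = 25224;  87384 + 25224 = 112608;  293305 + 112608 = 405913;  847724 + 405913 = 1253637
4080 + 360 = 4440;  25224 + 4440 = 29664;  112608 + 29664 = 142272;  405913 + 142272 = 548185;  1253637 + 548185 = 1801822

1801822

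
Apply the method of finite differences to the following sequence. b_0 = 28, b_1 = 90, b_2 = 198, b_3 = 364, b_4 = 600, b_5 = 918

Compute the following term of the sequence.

62 , 108 , 166 , 236 , 318
46 , 58 , 70 , 82
12 , 12 , 12
The third differences are constant (12).
82 + 12 = 94;  318 + 94 = 412;  918 + 412 = 1330

1330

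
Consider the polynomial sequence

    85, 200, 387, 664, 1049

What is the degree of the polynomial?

115, 187, 277, 385
72, 90, 108
18, 18
The third differences are constant, so the polynomial has degree 3.

3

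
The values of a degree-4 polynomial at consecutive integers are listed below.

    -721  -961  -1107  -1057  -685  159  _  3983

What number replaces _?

Using the first 6 terms:
D1: -240  -146  50  372  844
D2: 94  196  322  472
D3: 102  126  150
D4: 24  24
Constant fourth difference = 24.
Extend forward: 150 + 24 = 174;  472 + 174 = 646;  844 + 646 = 1490;  159 + 1490 = 1649

1649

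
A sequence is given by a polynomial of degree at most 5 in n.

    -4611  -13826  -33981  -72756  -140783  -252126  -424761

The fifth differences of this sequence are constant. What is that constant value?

D1: -9215, -20155, -38775, -68027, -111343, -172635
D2: -10940, -18620, -29252, -43316, -61292
D3: -7680, -10632, -14064, -17976
D4: -2952, -3432, -3912
D5: -480, -480

-480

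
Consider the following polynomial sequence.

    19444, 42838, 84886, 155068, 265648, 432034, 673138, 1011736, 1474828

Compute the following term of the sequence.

D1: 23394  42048  70182  110580  166386  241104  338598  463092
D2: 18654  28134  40398  55806  74718  97494  124494
D3: 9480  12264  15408  18912  22776  27000
D4: 2784  3144  3504  3864  4224
D5: 360  360  360  360
Fifth differences constant at 360.
4224 + 360 = 4584;  27000 + 4584 = 31584;  124494 + 31584 = 156078;  463092 + 156078 = 619170;  1474828 + 619170 = 2093998

2093998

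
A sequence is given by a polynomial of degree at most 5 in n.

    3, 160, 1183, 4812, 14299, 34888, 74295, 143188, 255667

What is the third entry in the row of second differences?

Δ: 157, 1023, 3629, 9487, 20589, 39407, 68893, 112479
Δ²: 866, 2606, 5858, 11102, 18818, 29486, 43586
Δ³: 1740, 3252, 5244, 7716, 10668, 14100
Δ⁴: 1512, 1992, 2472, 2952, 3432
Δ⁵: 480, 480, 480, 480

5858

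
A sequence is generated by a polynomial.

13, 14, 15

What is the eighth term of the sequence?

20

1, 1
First differences constant at 1.
15 + 1 = 16
16 + 1 = 17
17 + 1 = 18
18 + 1 = 19
19 + 1 = 20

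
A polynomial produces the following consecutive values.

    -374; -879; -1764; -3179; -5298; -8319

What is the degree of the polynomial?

4

-505, -885, -1415, -2119, -3021
-380, -530, -704, -902
-150, -174, -198
-24, -24
The fourth differences are constant, so the polynomial has degree 4.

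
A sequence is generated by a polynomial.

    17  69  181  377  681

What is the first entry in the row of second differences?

Δ: 52, 112, 196, 304
Δ²: 60, 84, 108
Δ³: 24, 24

60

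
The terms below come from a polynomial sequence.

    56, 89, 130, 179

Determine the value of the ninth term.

33, 41, 49
8, 8
Second differences constant at 8.
49 + 8 = 57;  179 + 57 = 236
57 + 8 = 65;  236 + 65 = 301
65 + 8 = 73;  301 + 73 = 374
73 + 8 = 81;  374 + 81 = 455
81 + 8 = 89;  455 + 89 = 544

544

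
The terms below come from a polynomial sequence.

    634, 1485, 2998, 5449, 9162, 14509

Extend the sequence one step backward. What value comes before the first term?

Δ: 851  1513  2451  3713  5347
Δ²: 662  938  1262  1634
Δ³: 276  324  372
Δ⁴: 48  48
The fourth differences are constant at 48.
Work back: 276 − 48 = 228;  662 − 228 = 434;  851 − 434 = 417;  634 − 417 = 217

217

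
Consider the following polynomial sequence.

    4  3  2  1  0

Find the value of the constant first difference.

D1: -1, -1, -1, -1

-1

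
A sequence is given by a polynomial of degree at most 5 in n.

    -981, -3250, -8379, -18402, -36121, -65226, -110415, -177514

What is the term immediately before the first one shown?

-186

-2269  -5129  -10023  -17719  -29105  -45189  -67099
-2860  -4894  -7696  -11386  -16084  -21910
-2034  -2802  -3690  -4698  -5826
-768  -888  -1008  -1128
-120  -120  -120
The fifth differences are constant at -120.
Work back: -768 + 120 = -648;  -2034 + 648 = -1386;  -2860 + 1386 = -1474;  -2269 + 1474 = -795;  -981 + 795 = -186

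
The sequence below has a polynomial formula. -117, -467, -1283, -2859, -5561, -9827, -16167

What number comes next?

-25163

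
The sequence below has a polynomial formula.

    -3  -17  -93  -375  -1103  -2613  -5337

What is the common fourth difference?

D1: -14, -76, -282, -728, -1510, -2724
D2: -62, -206, -446, -782, -1214
D3: -144, -240, -336, -432
D4: -96, -96, -96

-96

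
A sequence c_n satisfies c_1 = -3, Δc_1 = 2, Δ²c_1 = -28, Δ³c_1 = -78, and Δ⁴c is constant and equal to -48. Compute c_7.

-2691

Build the table forward from the leading diagonal:
D4: -48, -48, -48, -48, -48, -48, -48
D3: -78, -126, -174, -222, -270, -318, -366
D2: -28, -106, -232, -406, -628, -898, -1216
D1: 2, -26, -132, -364, -770, -1398, -2296
c: -3, -1, -27, -159, -523, -1293, -2691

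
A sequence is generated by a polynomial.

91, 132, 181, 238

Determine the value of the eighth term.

41 , 49 , 57
8 , 8
Constant second difference = 8, so extend:
57 + 8 = 65;  238 + 65 = 303
65 + 8 = 73;  303 + 73 = 376
73 + 8 = 81;  376 + 81 = 457
81 + 8 = 89;  457 + 89 = 546

546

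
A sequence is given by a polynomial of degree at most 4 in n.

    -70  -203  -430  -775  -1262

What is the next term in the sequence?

-1915

D1: -133, -227, -345, -487
D2: -94, -118, -142
D3: -24, -24
Third differences constant at -24.
-142 − 24 = -166;  -487 − 166 = -653;  -1262 − 653 = -1915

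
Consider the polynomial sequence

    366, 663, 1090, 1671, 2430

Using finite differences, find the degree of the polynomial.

First differences: 297, 427, 581, 759
Second differences: 130, 154, 178
Third differences: 24, 24
The third differences are constant, so the polynomial has degree 3.

3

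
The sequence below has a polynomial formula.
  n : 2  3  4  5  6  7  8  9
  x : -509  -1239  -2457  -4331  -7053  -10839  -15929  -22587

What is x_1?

-123

D1: -730  -1218  -1874  -2722  -3786  -5090  -6658
D2: -488  -656  -848  -1064  -1304  -1568
D3: -168  -192  -216  -240  -264
D4: -24  -24  -24  -24
The fourth differences are constant at -24.
Work back: -168 + 24 = -144;  -488 + 144 = -344;  -730 + 344 = -386;  -509 + 386 = -123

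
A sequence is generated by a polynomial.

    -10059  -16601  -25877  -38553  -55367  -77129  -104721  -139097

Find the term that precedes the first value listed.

-5657

-6542, -9276, -12676, -16814, -21762, -27592, -34376
-2734, -3400, -4138, -4948, -5830, -6784
-666, -738, -810, -882, -954
-72, -72, -72, -72
The fourth differences are constant at -72.
Work back: -666 + 72 = -594;  -2734 + 594 = -2140;  -6542 + 2140 = -4402;  -10059 + 4402 = -5657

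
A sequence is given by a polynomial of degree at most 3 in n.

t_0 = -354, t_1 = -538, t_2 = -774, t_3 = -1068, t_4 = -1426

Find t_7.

-2944

First differences: -184  -236  -294  -358
Second differences: -52  -58  -64
Third differences: -6  -6
The third differences are constant (-6).
-64 − 6 = -70;  -358 − 70 = -428;  -1426 − 428 = -1854
-70 − 6 = -76;  -428 − 76 = -504;  -1854 − 504 = -2358
-76 − 6 = -82;  -504 − 82 = -586;  -2358 − 586 = -2944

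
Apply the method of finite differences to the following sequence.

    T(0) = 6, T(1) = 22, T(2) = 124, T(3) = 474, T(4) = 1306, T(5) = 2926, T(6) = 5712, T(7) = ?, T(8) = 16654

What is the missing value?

10114

Using the first 7 terms:
D1: 16  102  350  832  1620  2786
D2: 86  248  482  788  1166
D3: 162  234  306  378
D4: 72  72  72
Constant fourth difference = 72.
Extend forward: 378 + 72 = 450;  1166 + 450 = 1616;  2786 + 1616 = 4402;  5712 + 4402 = 10114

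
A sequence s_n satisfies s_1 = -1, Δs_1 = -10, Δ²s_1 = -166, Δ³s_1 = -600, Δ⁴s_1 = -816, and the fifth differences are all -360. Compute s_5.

Build the table forward from the leading diagonal:
Fifth differences: -360, -360, -360, -360, -360
Fourth differences: -816, -1176, -1536, -1896, -2256
Third differences: -600, -1416, -2592, -4128, -6024
Second differences: -166, -766, -2182, -4774, -8902
First differences: -10, -176, -942, -3124, -7898
s: -1, -11, -187, -1129, -4253

-4253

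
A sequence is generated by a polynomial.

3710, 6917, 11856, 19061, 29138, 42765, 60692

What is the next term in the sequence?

83741

3207, 4939, 7205, 10077, 13627, 17927
1732, 2266, 2872, 3550, 4300
534, 606, 678, 750
72, 72, 72
The fourth differences are constant (72).
750 + 72 = 822;  4300 + 822 = 5122;  17927 + 5122 = 23049;  60692 + 23049 = 83741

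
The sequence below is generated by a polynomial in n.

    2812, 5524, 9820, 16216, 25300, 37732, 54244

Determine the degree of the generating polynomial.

4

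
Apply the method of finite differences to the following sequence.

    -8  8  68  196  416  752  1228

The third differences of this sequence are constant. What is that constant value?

24

D1: 16, 60, 128, 220, 336, 476
D2: 44, 68, 92, 116, 140
D3: 24, 24, 24, 24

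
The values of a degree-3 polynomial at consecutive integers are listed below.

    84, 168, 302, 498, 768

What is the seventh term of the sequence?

1578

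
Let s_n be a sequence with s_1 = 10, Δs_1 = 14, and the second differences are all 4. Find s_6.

120

Build the table forward from the leading diagonal:
Δ²: 4  4  4  4  4  4
Δ: 14  18  22  26  30  34
s: 10  24  42  64  90  120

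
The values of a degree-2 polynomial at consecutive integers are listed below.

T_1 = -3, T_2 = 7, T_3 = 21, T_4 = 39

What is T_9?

10, 14, 18
4, 4
Constant second difference = 4, so extend:
18 + 4 = 22;  39 + 22 = 61
22 + 4 = 26;  61 + 26 = 87
26 + 4 = 30;  87 + 30 = 117
30 + 4 = 34;  117 + 34 = 151
34 + 4 = 38;  151 + 38 = 189

189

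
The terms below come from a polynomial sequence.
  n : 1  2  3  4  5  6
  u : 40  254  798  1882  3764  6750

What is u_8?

D1: 214, 544, 1084, 1882, 2986
D2: 330, 540, 798, 1104
D3: 210, 258, 306
D4: 48, 48
Fourth differences constant at 48.
306 + 48 = 354;  1104 + 354 = 1458;  2986 + 1458 = 4444;  6750 + 4444 = 11194
354 + 48 = 402;  1458 + 402 = 1860;  4444 + 1860 = 6304;  11194 + 6304 = 17498

17498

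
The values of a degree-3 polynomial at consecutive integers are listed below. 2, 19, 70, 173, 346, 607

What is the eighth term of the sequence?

1465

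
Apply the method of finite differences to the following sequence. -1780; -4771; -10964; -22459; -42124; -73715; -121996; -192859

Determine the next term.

Δ: -2991, -6193, -11495, -19665, -31591, -48281, -70863
Δ²: -3202, -5302, -8170, -11926, -16690, -22582
Δ³: -2100, -2868, -3756, -4764, -5892
Δ⁴: -768, -888, -1008, -1128
Δ⁵: -120, -120, -120
Constant fifth difference = -120, so extend:
-1128 − 120 = -1248;  -5892 − 1248 = -7140;  -22582 − 7140 = -29722;  -70863 − 29722 = -100585;  -192859 − 100585 = -293444

-293444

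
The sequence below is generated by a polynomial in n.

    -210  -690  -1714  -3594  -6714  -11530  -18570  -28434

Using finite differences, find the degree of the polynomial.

4

-480, -1024, -1880, -3120, -4816, -7040, -9864
-544, -856, -1240, -1696, -2224, -2824
-312, -384, -456, -528, -600
-72, -72, -72, -72
The fourth differences are constant, so the polynomial has degree 4.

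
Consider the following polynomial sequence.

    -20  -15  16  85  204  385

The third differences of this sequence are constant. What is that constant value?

12

First differences: 5, 31, 69, 119, 181
Second differences: 26, 38, 50, 62
Third differences: 12, 12, 12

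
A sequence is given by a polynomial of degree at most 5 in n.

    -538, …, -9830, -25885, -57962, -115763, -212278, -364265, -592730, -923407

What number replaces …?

Using the last 8 terms:
Δ: -16055, -32077, -57801, -96515, -151987, -228465, -330677
Δ²: -16022, -25724, -38714, -55472, -76478, -102212
Δ³: -9702, -12990, -16758, -21006, -25734
Δ⁴: -3288, -3768, -4248, -4728
Δ⁵: -480, -480, -480
Constant fifth difference = -480.
Extend backward: -3288 + 480 = -2808;  -9702 + 2808 = -6894;  -16022 + 6894 = -9128;  -16055 + 9128 = -6927;  -9830 + 6927 = -2903

-2903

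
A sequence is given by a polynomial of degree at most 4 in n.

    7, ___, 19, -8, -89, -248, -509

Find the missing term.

16

Using the last 5 terms:
D1: -27  -81  -159  -261
D2: -54  -78  -102
D3: -24  -24
Constant third difference = -24.
Extend backward: -54 + 24 = -30;  -27 + 30 = 3;  19 − 3 = 16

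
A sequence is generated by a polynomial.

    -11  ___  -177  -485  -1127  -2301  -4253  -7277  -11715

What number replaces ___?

-53

Using the last 7 terms:
-308  -642  -1174  -1952  -3024  -4438
-334  -532  -778  -1072  -1414
-198  -246  -294  -342
-48  -48  -48
Constant fourth difference = -48.
Extend backward: -198 + 48 = -150;  -334 + 150 = -184;  -308 + 184 = -124;  -177 + 124 = -53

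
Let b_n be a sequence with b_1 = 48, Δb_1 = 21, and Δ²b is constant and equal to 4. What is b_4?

Build the table forward from the leading diagonal:
Δ²: 4  4  4  4
Δ: 21  25  29  33
b: 48  69  94  123

123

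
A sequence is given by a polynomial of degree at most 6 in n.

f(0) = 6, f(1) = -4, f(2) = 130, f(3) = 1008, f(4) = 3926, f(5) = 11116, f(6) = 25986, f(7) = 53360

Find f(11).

D1: -10, 134, 878, 2918, 7190, 14870, 27374
D2: 144, 744, 2040, 4272, 7680, 12504
D3: 600, 1296, 2232, 3408, 4824
D4: 696, 936, 1176, 1416
D5: 240, 240, 240
The fifth differences are constant (240).
1416 + 240 = 1656;  4824 + 1656 = 6480;  12504 + 6480 = 18984;  27374 + 18984 = 46358;  53360 + 46358 = 99718
1656 + 240 = 1896;  6480 + 1896 = 8376;  18984 + 8376 = 27360;  46358 + 27360 = 73718;  99718 + 73718 = 173436
1896 + 240 = 2136;  8376 + 2136 = 10512;  27360 + 10512 = 37872;  73718 + 37872 = 111590;  173436 + 111590 = 285026
2136 + 240 = 2376;  10512 + 2376 = 12888;  37872 + 12888 = 50760;  111590 + 50760 = 162350;  285026 + 162350 = 447376

447376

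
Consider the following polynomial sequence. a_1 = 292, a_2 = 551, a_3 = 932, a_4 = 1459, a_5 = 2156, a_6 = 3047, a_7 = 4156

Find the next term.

5507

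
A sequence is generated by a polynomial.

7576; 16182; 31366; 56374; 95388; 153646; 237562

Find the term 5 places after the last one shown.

D1: 8606, 15184, 25008, 39014, 58258, 83916
D2: 6578, 9824, 14006, 19244, 25658
D3: 3246, 4182, 5238, 6414
D4: 936, 1056, 1176
D5: 120, 120
Constant fifth difference = 120, so extend:
1176 + 120 = 1296;  6414 + 1296 = 7710;  25658 + 7710 = 33368;  83916 + 33368 = 117284;  237562 + 117284 = 354846
1296 + 120 = 1416;  7710 + 1416 = 9126;  33368 + 9126 = 42494;  117284 + 42494 = 159778;  354846 + 159778 = 514624
1416 + 120 = 1536;  9126 + 1536 = 10662;  42494 + 10662 = 53156;  159778 + 53156 = 212934;  514624 + 212934 = 727558
1536 + 120 = 1656;  10662 + 1656 = 12318;  53156 + 12318 = 65474;  212934 + 65474 = 278408;  727558 + 278408 = 1005966
1656 + 120 = 1776;  12318 + 1776 = 14094;  65474 + 14094 = 79568;  278408 + 79568 = 357976;  1005966 + 357976 = 1363942

1363942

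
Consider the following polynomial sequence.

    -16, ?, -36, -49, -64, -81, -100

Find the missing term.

-25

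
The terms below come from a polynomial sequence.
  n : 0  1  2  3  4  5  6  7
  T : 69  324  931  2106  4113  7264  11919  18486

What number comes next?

255 , 607 , 1175 , 2007 , 3151 , 4655 , 6567
352 , 568 , 832 , 1144 , 1504 , 1912
216 , 264 , 312 , 360 , 408
48 , 48 , 48 , 48
Constant fourth difference = 48, so extend:
408 + 48 = 456;  1912 + 456 = 2368;  6567 + 2368 = 8935;  18486 + 8935 = 27421

27421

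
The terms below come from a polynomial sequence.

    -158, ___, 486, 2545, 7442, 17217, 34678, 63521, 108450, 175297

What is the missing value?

Using the last 8 terms:
D1: 2059, 4897, 9775, 17461, 28843, 44929, 66847
D2: 2838, 4878, 7686, 11382, 16086, 21918
D3: 2040, 2808, 3696, 4704, 5832
D4: 768, 888, 1008, 1128
D5: 120, 120, 120
Constant fifth difference = 120.
Extend backward: 768 − 120 = 648;  2040 − 648 = 1392;  2838 − 1392 = 1446;  2059 − 1446 = 613;  486 − 613 = -127

-127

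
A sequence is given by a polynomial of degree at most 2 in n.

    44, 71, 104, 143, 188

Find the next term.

First differences: 27, 33, 39, 45
Second differences: 6, 6, 6
Constant second difference = 6, so extend:
45 + 6 = 51;  188 + 51 = 239

239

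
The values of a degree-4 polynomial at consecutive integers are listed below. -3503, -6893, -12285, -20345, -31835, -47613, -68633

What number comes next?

-95945

Δ: -3390, -5392, -8060, -11490, -15778, -21020
Δ²: -2002, -2668, -3430, -4288, -5242
Δ³: -666, -762, -858, -954
Δ⁴: -96, -96, -96
The fourth differences are constant (-96).
-954 − 96 = -1050;  -5242 − 1050 = -6292;  -21020 − 6292 = -27312;  -68633 − 27312 = -95945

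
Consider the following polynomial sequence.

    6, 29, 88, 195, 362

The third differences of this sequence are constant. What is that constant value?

D1: 23, 59, 107, 167
D2: 36, 48, 60
D3: 12, 12

12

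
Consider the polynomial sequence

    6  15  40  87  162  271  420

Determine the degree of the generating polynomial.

D1: 9, 25, 47, 75, 109, 149
D2: 16, 22, 28, 34, 40
D3: 6, 6, 6, 6
The third differences are constant, so the polynomial has degree 3.

3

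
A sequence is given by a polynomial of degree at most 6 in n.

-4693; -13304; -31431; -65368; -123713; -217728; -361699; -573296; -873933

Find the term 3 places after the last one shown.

Δ: -8611, -18127, -33937, -58345, -94015, -143971, -211597, -300637
Δ²: -9516, -15810, -24408, -35670, -49956, -67626, -89040
Δ³: -6294, -8598, -11262, -14286, -17670, -21414
Δ⁴: -2304, -2664, -3024, -3384, -3744
Δ⁵: -360, -360, -360, -360
The fifth differences are constant (-360).
-3744 − 360 = -4104;  -21414 − 4104 = -25518;  -89040 − 25518 = -114558;  -300637 − 114558 = -415195;  -873933 − 415195 = -1289128
-4104 − 360 = -4464;  -25518 − 4464 = -29982;  -114558 − 29982 = -144540;  -415195 − 144540 = -559735;  -1289128 − 559735 = -1848863
-4464 − 360 = -4824;  -29982 − 4824 = -34806;  -144540 − 34806 = -179346;  -559735 − 179346 = -739081;  -1848863 − 739081 = -2587944

-2587944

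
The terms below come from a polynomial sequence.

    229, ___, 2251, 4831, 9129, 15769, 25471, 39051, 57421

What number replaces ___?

Using the last 7 terms:
D1: 2580  4298  6640  9702  13580  18370
D2: 1718  2342  3062  3878  4790
D3: 624  720  816  912
D4: 96  96  96
Constant fourth difference = 96.
Extend backward: 624 − 96 = 528;  1718 − 528 = 1190;  2580 − 1190 = 1390;  2251 − 1390 = 861

861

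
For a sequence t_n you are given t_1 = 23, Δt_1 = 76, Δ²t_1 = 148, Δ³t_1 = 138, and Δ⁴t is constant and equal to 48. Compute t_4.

833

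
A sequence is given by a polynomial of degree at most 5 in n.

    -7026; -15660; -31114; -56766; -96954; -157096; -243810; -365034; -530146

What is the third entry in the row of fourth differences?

-1200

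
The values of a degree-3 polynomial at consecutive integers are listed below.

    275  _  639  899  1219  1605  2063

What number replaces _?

433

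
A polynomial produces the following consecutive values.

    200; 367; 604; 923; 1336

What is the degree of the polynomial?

Δ: 167, 237, 319, 413
Δ²: 70, 82, 94
Δ³: 12, 12
The third differences are constant, so the polynomial has degree 3.

3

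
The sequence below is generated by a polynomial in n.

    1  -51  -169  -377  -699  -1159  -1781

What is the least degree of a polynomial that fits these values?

D1: -52, -118, -208, -322, -460, -622
D2: -66, -90, -114, -138, -162
D3: -24, -24, -24, -24
The third differences are constant, so the polynomial has degree 3.

3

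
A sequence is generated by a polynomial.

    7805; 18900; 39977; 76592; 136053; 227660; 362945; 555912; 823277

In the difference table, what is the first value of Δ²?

9982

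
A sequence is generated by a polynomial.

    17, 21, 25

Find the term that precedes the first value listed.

4  4
The first differences are constant at 4.
Work back: 17 − 4 = 13

13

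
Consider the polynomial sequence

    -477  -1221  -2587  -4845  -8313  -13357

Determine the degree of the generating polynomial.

4

D1: -744, -1366, -2258, -3468, -5044
D2: -622, -892, -1210, -1576
D3: -270, -318, -366
D4: -48, -48
The fourth differences are constant, so the polynomial has degree 4.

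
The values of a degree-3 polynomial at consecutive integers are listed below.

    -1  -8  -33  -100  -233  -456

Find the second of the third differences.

Δ: -7, -25, -67, -133, -223
Δ²: -18, -42, -66, -90
Δ³: -24, -24, -24

-24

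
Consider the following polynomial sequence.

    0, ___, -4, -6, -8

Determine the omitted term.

-2

Using the last 3 terms:
-2, -2
Constant first difference = -2.
Extend backward: -4 + 2 = -2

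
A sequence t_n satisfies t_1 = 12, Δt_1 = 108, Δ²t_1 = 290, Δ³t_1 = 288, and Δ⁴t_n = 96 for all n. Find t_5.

3432

Build the table forward from the leading diagonal:
Δ⁴: 96, 96, 96, 96, 96
Δ³: 288, 384, 480, 576, 672
Δ²: 290, 578, 962, 1442, 2018
Δ: 108, 398, 976, 1938, 3380
t: 12, 120, 518, 1494, 3432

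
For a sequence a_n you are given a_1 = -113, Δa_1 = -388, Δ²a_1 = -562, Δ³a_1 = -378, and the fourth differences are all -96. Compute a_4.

Build the table forward from the leading diagonal:
Fourth differences: -96, -96, -96, -96
Third differences: -378, -474, -570, -666
Second differences: -562, -940, -1414, -1984
First differences: -388, -950, -1890, -3304
a: -113, -501, -1451, -3341

-3341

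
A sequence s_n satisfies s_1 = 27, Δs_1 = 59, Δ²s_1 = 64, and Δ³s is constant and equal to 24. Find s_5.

743

Build the table forward from the leading diagonal:
D3: 24, 24, 24, 24, 24
D2: 64, 88, 112, 136, 160
D1: 59, 123, 211, 323, 459
s: 27, 86, 209, 420, 743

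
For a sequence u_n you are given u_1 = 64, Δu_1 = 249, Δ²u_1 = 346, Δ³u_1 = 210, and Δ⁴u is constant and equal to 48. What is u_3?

Build the table forward from the leading diagonal:
Fourth differences: 48, 48, 48
Third differences: 210, 258, 306
Second differences: 346, 556, 814
First differences: 249, 595, 1151
u: 64, 313, 908

908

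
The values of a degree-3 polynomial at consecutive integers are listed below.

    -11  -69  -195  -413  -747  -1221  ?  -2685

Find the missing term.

-1859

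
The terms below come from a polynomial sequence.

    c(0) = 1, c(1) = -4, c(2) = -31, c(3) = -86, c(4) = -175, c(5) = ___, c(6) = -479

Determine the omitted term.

-304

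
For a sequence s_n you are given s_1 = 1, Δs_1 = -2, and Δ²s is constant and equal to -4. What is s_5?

Build the table forward from the leading diagonal:
D2: -4, -4, -4, -4, -4
D1: -2, -6, -10, -14, -18
s: 1, -1, -7, -17, -31

-31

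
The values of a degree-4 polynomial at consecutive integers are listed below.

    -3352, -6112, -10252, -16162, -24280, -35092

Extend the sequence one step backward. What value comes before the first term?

-1630

-2760, -4140, -5910, -8118, -10812
-1380, -1770, -2208, -2694
-390, -438, -486
-48, -48
The fourth differences are constant at -48.
Work back: -390 + 48 = -342;  -1380 + 342 = -1038;  -2760 + 1038 = -1722;  -3352 + 1722 = -1630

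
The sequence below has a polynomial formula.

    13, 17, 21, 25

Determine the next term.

29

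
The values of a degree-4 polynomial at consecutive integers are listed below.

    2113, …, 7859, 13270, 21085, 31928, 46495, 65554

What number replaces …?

4300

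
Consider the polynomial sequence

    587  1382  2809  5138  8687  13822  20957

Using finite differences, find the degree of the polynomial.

795, 1427, 2329, 3549, 5135, 7135
632, 902, 1220, 1586, 2000
270, 318, 366, 414
48, 48, 48
The fourth differences are constant, so the polynomial has degree 4.

4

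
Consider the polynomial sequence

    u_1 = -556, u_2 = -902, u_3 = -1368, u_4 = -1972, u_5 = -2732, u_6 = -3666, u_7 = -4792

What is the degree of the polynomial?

3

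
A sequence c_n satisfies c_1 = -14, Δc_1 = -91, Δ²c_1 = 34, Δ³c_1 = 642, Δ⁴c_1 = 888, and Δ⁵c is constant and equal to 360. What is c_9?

Build the table forward from the leading diagonal:
Fifth differences: 360  360  360  360  360  360  360  360  360
Fourth differences: 888  1248  1608  1968  2328  2688  3048  3408  3768
Third differences: 642  1530  2778  4386  6354  8682  11370  14418  17826
Second differences: 34  676  2206  4984  9370  15724  24406  35776  50194
First differences: -91  -57  619  2825  7809  17179  32903  57309  93085
c: -14  -105  -162  457  3282  11091  28270  61173  118482

118482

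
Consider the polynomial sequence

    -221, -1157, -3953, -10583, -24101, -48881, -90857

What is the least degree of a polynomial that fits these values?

5

Δ: -936, -2796, -6630, -13518, -24780, -41976
Δ²: -1860, -3834, -6888, -11262, -17196
Δ³: -1974, -3054, -4374, -5934
Δ⁴: -1080, -1320, -1560
Δ⁵: -240, -240
The fifth differences are constant, so the polynomial has degree 5.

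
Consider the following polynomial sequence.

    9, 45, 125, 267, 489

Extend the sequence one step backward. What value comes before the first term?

First differences: 36  80  142  222
Second differences: 44  62  80
Third differences: 18  18
The third differences are constant at 18.
Work back: 44 − 18 = 26;  36 − 26 = 10;  9 − 10 = -1

-1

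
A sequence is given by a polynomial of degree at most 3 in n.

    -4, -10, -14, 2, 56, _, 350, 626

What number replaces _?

166

Using the first 5 terms:
First differences: -6, -4, 16, 54
Second differences: 2, 20, 38
Third differences: 18, 18
Constant third difference = 18.
Extend forward: 38 + 18 = 56;  54 + 56 = 110;  56 + 110 = 166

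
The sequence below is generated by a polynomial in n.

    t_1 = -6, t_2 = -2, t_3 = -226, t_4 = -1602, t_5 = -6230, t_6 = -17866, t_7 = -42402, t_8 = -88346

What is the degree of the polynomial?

5

First differences: 4, -224, -1376, -4628, -11636, -24536, -45944
Second differences: -228, -1152, -3252, -7008, -12900, -21408
Third differences: -924, -2100, -3756, -5892, -8508
Fourth differences: -1176, -1656, -2136, -2616
Fifth differences: -480, -480, -480
The fifth differences are constant, so the polynomial has degree 5.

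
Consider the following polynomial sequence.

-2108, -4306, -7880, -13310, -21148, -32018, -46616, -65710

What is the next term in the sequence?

D1: -2198 , -3574 , -5430 , -7838 , -10870 , -14598 , -19094
D2: -1376 , -1856 , -2408 , -3032 , -3728 , -4496
D3: -480 , -552 , -624 , -696 , -768
D4: -72 , -72 , -72 , -72
Fourth differences constant at -72.
-768 − 72 = -840;  -4496 − 840 = -5336;  -19094 − 5336 = -24430;  -65710 − 24430 = -90140

-90140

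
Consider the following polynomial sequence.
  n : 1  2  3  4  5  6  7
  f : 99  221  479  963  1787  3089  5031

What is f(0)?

Δ: 122, 258, 484, 824, 1302, 1942
Δ²: 136, 226, 340, 478, 640
Δ³: 90, 114, 138, 162
Δ⁴: 24, 24, 24
The fourth differences are constant at 24.
Work back: 90 − 24 = 66;  136 − 66 = 70;  122 − 70 = 52;  99 − 52 = 47

47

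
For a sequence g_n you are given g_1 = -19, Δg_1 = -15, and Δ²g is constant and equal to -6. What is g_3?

Build the table forward from the leading diagonal:
D2: -6, -6, -6
D1: -15, -21, -27
g: -19, -34, -55

-55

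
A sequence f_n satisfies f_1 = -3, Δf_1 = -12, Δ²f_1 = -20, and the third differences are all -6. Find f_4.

-105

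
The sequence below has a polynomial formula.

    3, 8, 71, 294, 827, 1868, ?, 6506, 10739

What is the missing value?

Using the first 6 terms:
Δ: 5  63  223  533  1041
Δ²: 58  160  310  508
Δ³: 102  150  198
Δ⁴: 48  48
Constant fourth difference = 48.
Extend forward: 198 + 48 = 246;  508 + 246 = 754;  1041 + 754 = 1795;  1868 + 1795 = 3663

3663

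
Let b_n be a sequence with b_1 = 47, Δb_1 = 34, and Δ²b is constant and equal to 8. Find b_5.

231

Build the table forward from the leading diagonal:
D2: 8  8  8  8  8
D1: 34  42  50  58  66
b: 47  81  123  173  231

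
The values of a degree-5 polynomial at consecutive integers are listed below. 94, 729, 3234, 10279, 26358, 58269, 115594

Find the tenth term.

635, 2505, 7045, 16079, 31911, 57325
1870, 4540, 9034, 15832, 25414
2670, 4494, 6798, 9582
1824, 2304, 2784
480, 480
Fifth differences constant at 480.
2784 + 480 = 3264;  9582 + 3264 = 12846;  25414 + 12846 = 38260;  57325 + 38260 = 95585;  115594 + 95585 = 211179
3264 + 480 = 3744;  12846 + 3744 = 16590;  38260 + 16590 = 54850;  95585 + 54850 = 150435;  211179 + 150435 = 361614
3744 + 480 = 4224;  16590 + 4224 = 20814;  54850 + 20814 = 75664;  150435 + 75664 = 226099;  361614 + 226099 = 587713

587713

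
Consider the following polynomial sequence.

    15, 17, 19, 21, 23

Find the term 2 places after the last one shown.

27

First differences: 2 , 2 , 2 , 2
The first differences are constant (2).
23 + 2 = 25
25 + 2 = 27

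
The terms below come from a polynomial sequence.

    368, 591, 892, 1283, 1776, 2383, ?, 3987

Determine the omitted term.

3116

Using the first 6 terms:
223, 301, 391, 493, 607
78, 90, 102, 114
12, 12, 12
Constant third difference = 12.
Extend forward: 114 + 12 = 126;  607 + 126 = 733;  2383 + 733 = 3116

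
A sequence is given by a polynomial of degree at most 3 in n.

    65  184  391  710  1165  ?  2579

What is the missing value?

1780

Using the first 5 terms:
119  207  319  455
88  112  136
24  24
Constant third difference = 24.
Extend forward: 136 + 24 = 160;  455 + 160 = 615;  1165 + 615 = 1780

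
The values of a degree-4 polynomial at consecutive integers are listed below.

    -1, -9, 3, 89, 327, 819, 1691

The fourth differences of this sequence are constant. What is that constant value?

Δ: -8, 12, 86, 238, 492, 872
Δ²: 20, 74, 152, 254, 380
Δ³: 54, 78, 102, 126
Δ⁴: 24, 24, 24

24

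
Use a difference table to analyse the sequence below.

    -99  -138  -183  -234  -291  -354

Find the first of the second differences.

-6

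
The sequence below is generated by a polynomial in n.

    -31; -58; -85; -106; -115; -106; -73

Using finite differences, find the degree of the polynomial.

-27, -27, -21, -9, 9, 33
0, 6, 12, 18, 24
6, 6, 6, 6
The third differences are constant, so the polynomial has degree 3.

3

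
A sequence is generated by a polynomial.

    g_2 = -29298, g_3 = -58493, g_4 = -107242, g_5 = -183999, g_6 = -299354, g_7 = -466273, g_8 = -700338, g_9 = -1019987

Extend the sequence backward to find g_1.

D1: -29195, -48749, -76757, -115355, -166919, -234065, -319649
D2: -19554, -28008, -38598, -51564, -67146, -85584
D3: -8454, -10590, -12966, -15582, -18438
D4: -2136, -2376, -2616, -2856
D5: -240, -240, -240
The fifth differences are constant at -240.
Work back: -2136 + 240 = -1896;  -8454 + 1896 = -6558;  -19554 + 6558 = -12996;  -29195 + 12996 = -16199;  -29298 + 16199 = -13099

-13099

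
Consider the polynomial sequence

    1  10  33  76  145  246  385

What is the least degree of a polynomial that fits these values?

Δ: 9, 23, 43, 69, 101, 139
Δ²: 14, 20, 26, 32, 38
Δ³: 6, 6, 6, 6
The third differences are constant, so the polynomial has degree 3.

3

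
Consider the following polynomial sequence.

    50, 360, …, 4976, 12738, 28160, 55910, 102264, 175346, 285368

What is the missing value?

1574

Using the last 7 terms:
Δ: 7762  15422  27750  46354  73082  110022
Δ²: 7660  12328  18604  26728  36940
Δ³: 4668  6276  8124  10212
Δ⁴: 1608  1848  2088
Δ⁵: 240  240
Constant fifth difference = 240.
Extend backward: 1608 − 240 = 1368;  4668 − 1368 = 3300;  7660 − 3300 = 4360;  7762 − 4360 = 3402;  4976 − 3402 = 1574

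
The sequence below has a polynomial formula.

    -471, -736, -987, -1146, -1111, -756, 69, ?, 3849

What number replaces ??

1538

Using the first 7 terms:
-265, -251, -159, 35, 355, 825
14, 92, 194, 320, 470
78, 102, 126, 150
24, 24, 24
Constant fourth difference = 24.
Extend forward: 150 + 24 = 174;  470 + 174 = 644;  825 + 644 = 1469;  69 + 1469 = 1538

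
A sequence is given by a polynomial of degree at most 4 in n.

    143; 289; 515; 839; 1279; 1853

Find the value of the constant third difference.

Δ: 146, 226, 324, 440, 574
Δ²: 80, 98, 116, 134
Δ³: 18, 18, 18

18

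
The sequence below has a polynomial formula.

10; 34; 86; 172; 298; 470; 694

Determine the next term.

976

24 , 52 , 86 , 126 , 172 , 224
28 , 34 , 40 , 46 , 52
6 , 6 , 6 , 6
Third differences constant at 6.
52 + 6 = 58;  224 + 58 = 282;  694 + 282 = 976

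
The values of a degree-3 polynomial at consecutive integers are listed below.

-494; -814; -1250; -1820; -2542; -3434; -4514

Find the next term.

Δ: -320  -436  -570  -722  -892  -1080
Δ²: -116  -134  -152  -170  -188
Δ³: -18  -18  -18  -18
Constant third difference = -18, so extend:
-188 − 18 = -206;  -1080 − 206 = -1286;  -4514 − 1286 = -5800

-5800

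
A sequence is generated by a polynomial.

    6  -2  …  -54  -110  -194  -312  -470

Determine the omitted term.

-20

Using the last 5 terms:
-56  -84  -118  -158
-28  -34  -40
-6  -6
Constant third difference = -6.
Extend backward: -28 + 6 = -22;  -56 + 22 = -34;  -54 + 34 = -20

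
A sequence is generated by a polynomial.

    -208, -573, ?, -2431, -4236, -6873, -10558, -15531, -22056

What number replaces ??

Using the last 6 terms:
D1: -1805, -2637, -3685, -4973, -6525
D2: -832, -1048, -1288, -1552
D3: -216, -240, -264
D4: -24, -24
Constant fourth difference = -24.
Extend backward: -216 + 24 = -192;  -832 + 192 = -640;  -1805 + 640 = -1165;  -2431 + 1165 = -1266

-1266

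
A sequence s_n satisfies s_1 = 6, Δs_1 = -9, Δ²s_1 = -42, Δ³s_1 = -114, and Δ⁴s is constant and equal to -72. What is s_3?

-54

Build the table forward from the leading diagonal:
Fourth differences: -72  -72  -72
Third differences: -114  -186  -258
Second differences: -42  -156  -342
First differences: -9  -51  -207
s: 6  -3  -54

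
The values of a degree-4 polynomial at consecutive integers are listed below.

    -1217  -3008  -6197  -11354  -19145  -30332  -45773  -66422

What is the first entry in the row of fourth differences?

Δ: -1791, -3189, -5157, -7791, -11187, -15441, -20649
Δ²: -1398, -1968, -2634, -3396, -4254, -5208
Δ³: -570, -666, -762, -858, -954
Δ⁴: -96, -96, -96, -96

-96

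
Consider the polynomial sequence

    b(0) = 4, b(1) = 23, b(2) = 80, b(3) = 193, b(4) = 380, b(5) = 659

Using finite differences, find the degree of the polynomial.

3

First differences: 19, 57, 113, 187, 279
Second differences: 38, 56, 74, 92
Third differences: 18, 18, 18
The third differences are constant, so the polynomial has degree 3.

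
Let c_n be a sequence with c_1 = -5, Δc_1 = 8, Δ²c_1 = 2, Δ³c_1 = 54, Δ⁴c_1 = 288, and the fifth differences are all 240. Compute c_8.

17103

Build the table forward from the leading diagonal:
D5: 240  240  240  240  240  240  240  240
D4: 288  528  768  1008  1248  1488  1728  1968
D3: 54  342  870  1638  2646  3894  5382  7110
D2: 2  56  398  1268  2906  5552  9446  14828
D1: 8  10  66  464  1732  4638  10190  19636
c: -5  3  13  79  543  2275  6913  17103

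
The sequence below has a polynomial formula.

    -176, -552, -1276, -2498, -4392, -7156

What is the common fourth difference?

-24

Δ: -376, -724, -1222, -1894, -2764
Δ²: -348, -498, -672, -870
Δ³: -150, -174, -198
Δ⁴: -24, -24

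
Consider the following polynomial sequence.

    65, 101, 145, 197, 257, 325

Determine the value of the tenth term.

First differences: 36, 44, 52, 60, 68
Second differences: 8, 8, 8, 8
The second differences are constant (8).
68 + 8 = 76;  325 + 76 = 401
76 + 8 = 84;  401 + 84 = 485
84 + 8 = 92;  485 + 92 = 577
92 + 8 = 100;  577 + 100 = 677

677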